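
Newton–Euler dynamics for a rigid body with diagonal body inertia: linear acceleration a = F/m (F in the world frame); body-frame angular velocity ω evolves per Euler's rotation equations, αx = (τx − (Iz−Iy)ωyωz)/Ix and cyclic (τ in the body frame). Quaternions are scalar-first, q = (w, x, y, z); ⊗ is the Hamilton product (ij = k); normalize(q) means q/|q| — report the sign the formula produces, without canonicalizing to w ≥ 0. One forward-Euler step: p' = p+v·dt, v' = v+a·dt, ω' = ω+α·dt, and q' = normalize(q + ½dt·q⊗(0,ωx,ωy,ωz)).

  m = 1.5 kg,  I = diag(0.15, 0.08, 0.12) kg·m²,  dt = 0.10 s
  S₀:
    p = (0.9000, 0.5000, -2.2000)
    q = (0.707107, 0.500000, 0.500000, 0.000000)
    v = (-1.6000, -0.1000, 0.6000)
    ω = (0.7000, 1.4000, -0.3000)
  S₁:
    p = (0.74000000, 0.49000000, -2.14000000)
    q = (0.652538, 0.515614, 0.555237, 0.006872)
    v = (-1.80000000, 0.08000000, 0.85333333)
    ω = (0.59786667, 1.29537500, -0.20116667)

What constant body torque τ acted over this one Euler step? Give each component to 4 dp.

Δω = ω₁−ω₀ = (-0.10213333, -0.10462500, 0.09883333)
precession coupling = (-0.0168, -0.0063, -0.0686)
I·α + gyro = (-0.1700, -0.0900, 0.0500)

τ = (-0.1700, -0.0900, 0.0500)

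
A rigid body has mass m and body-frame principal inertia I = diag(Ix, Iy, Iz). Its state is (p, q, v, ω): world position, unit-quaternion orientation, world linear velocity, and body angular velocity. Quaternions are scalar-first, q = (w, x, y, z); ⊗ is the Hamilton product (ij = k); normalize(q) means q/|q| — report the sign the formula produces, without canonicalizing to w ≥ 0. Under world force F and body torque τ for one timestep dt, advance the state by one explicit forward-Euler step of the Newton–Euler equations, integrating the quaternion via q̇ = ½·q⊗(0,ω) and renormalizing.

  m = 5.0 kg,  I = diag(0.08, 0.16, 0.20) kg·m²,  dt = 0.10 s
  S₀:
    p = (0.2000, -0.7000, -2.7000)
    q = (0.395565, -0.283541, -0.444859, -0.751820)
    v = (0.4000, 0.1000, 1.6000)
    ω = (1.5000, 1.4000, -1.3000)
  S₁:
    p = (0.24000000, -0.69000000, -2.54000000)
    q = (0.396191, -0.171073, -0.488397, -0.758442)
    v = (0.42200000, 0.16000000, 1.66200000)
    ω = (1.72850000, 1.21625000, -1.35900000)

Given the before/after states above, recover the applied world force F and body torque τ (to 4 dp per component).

F = (1.1000, 3.0000, 3.1000)
τ = (0.1100, -0.0600, 0.0500)

v₁ − v₀ = (0.02200000, 0.06000000, 0.06200000)
m·(v₁−v₀)/dt = (1.1000, 3.0000, 3.1000)
rate change Δω = (0.22850000, -0.18375000, -0.05900000)
τ = I·(Δω/dt) + ω₀×(Iω₀) = (0.1100, -0.0600, 0.0500)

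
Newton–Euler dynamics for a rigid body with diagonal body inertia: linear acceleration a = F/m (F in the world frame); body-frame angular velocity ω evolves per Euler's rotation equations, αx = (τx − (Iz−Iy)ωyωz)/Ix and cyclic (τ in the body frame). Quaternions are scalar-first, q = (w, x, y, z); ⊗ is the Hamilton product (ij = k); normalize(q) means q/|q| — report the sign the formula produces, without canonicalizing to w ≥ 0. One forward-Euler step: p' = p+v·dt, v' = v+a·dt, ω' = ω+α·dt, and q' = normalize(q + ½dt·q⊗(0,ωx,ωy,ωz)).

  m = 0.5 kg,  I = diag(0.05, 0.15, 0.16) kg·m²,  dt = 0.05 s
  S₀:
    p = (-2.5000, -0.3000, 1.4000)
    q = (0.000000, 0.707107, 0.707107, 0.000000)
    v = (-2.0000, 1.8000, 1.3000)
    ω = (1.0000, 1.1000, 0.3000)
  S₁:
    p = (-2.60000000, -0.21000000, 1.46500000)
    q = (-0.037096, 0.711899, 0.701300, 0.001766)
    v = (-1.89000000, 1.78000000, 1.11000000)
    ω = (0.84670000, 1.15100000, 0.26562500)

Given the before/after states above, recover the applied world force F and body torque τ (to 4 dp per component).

F = (1.1000, -0.2000, -1.9000)
τ = (-0.1500, 0.1200, 0.0000)

ω₁ − ω₀ = (-0.15330000, 0.05100000, -0.03437500)
applied torque τ = (-0.1500, 0.1200, 0.0000)
velocity change Δv = (0.11000000, -0.02000000, -0.19000000)
applied force F = (1.1000, -0.2000, -1.9000)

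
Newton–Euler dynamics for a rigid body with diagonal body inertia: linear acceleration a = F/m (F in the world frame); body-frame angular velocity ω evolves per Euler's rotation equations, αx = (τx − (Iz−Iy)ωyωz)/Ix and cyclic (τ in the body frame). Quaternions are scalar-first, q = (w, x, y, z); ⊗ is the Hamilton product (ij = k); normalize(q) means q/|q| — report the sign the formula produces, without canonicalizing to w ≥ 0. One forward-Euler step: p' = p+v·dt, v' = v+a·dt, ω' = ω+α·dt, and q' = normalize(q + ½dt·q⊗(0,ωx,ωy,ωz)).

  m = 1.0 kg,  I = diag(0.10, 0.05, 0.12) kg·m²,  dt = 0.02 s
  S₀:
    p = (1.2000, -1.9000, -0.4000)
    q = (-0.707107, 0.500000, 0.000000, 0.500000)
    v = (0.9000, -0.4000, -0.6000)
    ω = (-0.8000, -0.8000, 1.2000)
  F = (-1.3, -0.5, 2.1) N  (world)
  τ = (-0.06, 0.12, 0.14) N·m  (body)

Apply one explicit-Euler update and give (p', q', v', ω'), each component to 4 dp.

p + v·dt = (1.2180, -1.9080, -0.4120)
v + (F/m)dt = (0.8740, -0.4100, -0.5580)
precession coupling ω×(Iω) = (-0.0672, 0.0192, -0.0320)
α = I⁻¹(τ − ω×Iω) = (0.0720, 2.0160, 1.4333)
ω' = ω + α·dt = (-0.7986, -0.7597, 1.2287)
Hamilton product q⊗(0,ω) = (-0.2000000, 0.9656856, -0.4343144, -1.2485284)
q' = normalize(q + ½dt·q⊗(0,ω)) = (-0.7090, 0.5096, -0.0043, 0.4874)

p' = (1.2180, -1.9080, -0.4120)
q' = (-0.7090, 0.5096, -0.0043, 0.4874)
v' = (0.8740, -0.4100, -0.5580)
ω' = (-0.7986, -0.7597, 1.2287)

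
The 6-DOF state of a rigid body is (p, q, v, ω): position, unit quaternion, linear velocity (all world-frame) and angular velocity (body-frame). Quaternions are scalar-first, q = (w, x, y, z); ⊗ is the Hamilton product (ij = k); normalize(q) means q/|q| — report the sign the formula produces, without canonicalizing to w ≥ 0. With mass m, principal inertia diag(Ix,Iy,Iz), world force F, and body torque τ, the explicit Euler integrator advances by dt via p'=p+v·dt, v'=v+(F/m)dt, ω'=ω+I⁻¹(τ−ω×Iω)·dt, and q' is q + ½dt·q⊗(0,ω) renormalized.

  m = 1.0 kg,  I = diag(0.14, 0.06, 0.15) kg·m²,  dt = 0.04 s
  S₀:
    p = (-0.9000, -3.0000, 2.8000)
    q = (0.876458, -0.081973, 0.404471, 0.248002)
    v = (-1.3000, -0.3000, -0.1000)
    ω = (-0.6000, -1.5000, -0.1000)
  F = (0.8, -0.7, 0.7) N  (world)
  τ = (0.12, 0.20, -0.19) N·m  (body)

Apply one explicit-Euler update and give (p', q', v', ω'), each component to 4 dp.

p' = (-0.9520, -3.0120, 2.7960)
q' = (0.8876, -0.0858, 0.3748, 0.2534)
v' = (-1.2680, -0.3280, -0.0720)
ω' = (-0.5696, -1.3663, -0.1315)

a = (0.8000, -0.7000, 0.7000)
new position p' = (-0.9520, -3.0120, 2.7960)
v' = v + a·dt = (-1.2680, -0.3280, -0.0720)
ω×(Iω) gyroscopic = (0.0135, -0.0006, -0.0720)
α = I⁻¹(τ − ω×Iω) = (0.7607, 3.3433, -0.7867)
ω' = ω + α·dt = (-0.5696, -1.3663, -0.1315)
Hamilton product q⊗(0,ω) = (0.5823229, -0.1943189, -1.4716855, 0.2779963)
q + ½dt·q⊗(0,ω), renormalized = (0.8876, -0.0858, 0.3748, 0.2534)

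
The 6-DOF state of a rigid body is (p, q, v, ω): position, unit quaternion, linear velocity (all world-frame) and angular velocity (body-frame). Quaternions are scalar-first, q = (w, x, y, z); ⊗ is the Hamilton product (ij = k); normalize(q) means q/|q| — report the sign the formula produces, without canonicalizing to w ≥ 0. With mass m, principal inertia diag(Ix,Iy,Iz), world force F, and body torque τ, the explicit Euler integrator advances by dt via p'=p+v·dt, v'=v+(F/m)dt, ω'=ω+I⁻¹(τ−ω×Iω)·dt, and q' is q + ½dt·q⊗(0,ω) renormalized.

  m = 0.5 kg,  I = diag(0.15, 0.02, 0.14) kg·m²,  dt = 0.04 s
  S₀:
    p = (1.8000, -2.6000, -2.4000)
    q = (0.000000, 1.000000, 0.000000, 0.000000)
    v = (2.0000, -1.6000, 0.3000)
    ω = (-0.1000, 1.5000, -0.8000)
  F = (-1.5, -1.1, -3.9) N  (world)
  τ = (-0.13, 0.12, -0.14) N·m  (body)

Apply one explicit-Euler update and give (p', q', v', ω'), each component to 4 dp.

p' = (1.8800, -2.6640, -2.3880)
q' = (0.0020, 0.9994, 0.0160, 0.0300)
v' = (1.8800, -1.6880, -0.0120)
ω' = (-0.0963, 1.7384, -0.8456)

precession coupling ω×(Iω) = (-0.1440, 0.0008, 0.0195)
(τ − ω×Iω)/I = (0.0933, 5.9600, -1.1393)
new body rate ω' = (-0.0963, 1.7384, -0.8456)
q⊗(0,ω) = (0.1000000, 0.0000000, 0.8000000, 1.5000000)
q + ½dt·q⊗(0,ω), renormalized = (0.0020, 0.9994, 0.0160, 0.0300)
p' = p + v·dt = (1.8800, -2.6640, -2.3880)
new velocity v' = (1.8800, -1.6880, -0.0120)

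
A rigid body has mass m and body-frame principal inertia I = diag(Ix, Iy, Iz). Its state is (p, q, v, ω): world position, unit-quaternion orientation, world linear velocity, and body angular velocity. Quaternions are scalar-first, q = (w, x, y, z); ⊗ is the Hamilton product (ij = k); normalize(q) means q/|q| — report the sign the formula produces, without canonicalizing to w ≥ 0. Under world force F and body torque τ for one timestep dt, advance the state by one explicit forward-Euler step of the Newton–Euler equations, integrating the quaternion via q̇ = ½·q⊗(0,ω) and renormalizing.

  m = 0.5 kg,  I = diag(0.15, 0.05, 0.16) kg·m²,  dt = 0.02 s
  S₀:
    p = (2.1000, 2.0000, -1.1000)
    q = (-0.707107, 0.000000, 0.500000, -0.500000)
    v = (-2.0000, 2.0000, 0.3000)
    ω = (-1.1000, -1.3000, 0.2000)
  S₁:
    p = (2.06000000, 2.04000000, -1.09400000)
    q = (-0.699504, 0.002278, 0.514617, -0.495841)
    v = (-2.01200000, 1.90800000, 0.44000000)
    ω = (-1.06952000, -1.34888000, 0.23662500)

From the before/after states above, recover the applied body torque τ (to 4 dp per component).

ω₁ − ω₀ = (0.03048000, -0.04888000, 0.03662500)
ω₀×(Iω₀) = (-0.0286, 0.0022, -0.1430)
τ = I·(Δω/dt) + ω₀×(Iω₀) = (0.2000, -0.1200, 0.1500)

τ = (0.2000, -0.1200, 0.1500)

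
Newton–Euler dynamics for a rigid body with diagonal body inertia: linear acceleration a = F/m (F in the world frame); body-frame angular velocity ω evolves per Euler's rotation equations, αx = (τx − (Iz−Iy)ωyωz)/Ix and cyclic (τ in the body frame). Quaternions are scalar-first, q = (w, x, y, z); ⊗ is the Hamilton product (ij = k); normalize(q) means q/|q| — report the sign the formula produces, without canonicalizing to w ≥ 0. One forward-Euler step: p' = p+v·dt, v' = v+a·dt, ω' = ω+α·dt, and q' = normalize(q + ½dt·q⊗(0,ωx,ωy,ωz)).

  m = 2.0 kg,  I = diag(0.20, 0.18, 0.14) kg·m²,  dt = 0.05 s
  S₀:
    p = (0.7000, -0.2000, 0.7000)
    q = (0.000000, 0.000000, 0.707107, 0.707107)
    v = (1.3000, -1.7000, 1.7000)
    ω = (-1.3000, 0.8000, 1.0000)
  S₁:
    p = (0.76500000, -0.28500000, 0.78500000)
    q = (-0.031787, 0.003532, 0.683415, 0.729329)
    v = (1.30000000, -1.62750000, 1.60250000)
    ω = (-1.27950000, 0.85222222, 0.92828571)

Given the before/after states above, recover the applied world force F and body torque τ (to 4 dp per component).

F = (0.0000, 2.9000, -3.9000)
τ = (0.0500, 0.1100, -0.1800)

velocity change Δv = (0.00000000, 0.07250000, -0.09750000)
applied force F = (0.0000, 2.9000, -3.9000)
ω₁ − ω₀ = (0.02050000, 0.05222222, -0.07171429)
precession coupling = (-0.0320, -0.0780, 0.0208)
applied torque τ = (0.0500, 0.1100, -0.1800)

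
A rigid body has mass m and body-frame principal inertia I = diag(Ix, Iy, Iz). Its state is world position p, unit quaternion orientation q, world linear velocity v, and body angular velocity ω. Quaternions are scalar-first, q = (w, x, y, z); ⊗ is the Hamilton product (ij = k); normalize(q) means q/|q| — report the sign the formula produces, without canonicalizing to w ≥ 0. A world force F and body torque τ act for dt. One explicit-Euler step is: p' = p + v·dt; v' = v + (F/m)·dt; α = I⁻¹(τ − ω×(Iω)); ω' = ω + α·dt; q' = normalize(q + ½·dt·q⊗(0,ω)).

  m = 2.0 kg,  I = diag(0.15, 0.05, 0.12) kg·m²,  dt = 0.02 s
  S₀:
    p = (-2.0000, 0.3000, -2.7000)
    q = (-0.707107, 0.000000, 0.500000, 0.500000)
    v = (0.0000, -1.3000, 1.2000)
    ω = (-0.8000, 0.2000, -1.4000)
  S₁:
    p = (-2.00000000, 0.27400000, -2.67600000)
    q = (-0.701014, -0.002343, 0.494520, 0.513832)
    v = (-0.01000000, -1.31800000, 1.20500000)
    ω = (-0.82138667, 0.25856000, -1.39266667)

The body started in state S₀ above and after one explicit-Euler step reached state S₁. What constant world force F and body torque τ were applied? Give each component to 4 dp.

F = (-1.0000, -1.8000, 0.5000)
τ = (-0.1800, 0.1800, 0.0600)

Δω = ω₁−ω₀ = (-0.02138667, 0.05856000, 0.00733333)
ω₀×(Iω₀) = (-0.0196, 0.0336, 0.0160)
applied torque τ = (-0.1800, 0.1800, 0.0600)
velocity change Δv = (-0.01000000, -0.01800000, 0.00500000)
F = m·Δv/dt = (-1.0000, -1.8000, 0.5000)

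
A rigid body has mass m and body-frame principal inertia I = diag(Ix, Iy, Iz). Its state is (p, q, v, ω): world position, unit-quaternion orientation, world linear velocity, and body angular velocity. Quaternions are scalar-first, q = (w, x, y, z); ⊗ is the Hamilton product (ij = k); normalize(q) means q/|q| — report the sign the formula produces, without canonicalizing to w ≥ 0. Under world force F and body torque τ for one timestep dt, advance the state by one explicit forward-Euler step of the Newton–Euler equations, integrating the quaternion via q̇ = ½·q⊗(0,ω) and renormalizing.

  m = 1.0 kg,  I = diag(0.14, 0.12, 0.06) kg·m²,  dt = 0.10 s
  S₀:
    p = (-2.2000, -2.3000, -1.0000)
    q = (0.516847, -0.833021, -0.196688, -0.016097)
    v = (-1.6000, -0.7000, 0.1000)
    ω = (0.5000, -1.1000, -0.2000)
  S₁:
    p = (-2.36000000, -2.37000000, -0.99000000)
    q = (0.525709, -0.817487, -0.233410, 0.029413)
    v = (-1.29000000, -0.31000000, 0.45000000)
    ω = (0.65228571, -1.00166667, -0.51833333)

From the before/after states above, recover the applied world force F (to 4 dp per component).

F = (3.1000, 3.9000, 3.5000)

velocity change Δv = (0.31000000, 0.39000000, 0.35000000)
applied force F = (3.1000, 3.9000, 3.5000)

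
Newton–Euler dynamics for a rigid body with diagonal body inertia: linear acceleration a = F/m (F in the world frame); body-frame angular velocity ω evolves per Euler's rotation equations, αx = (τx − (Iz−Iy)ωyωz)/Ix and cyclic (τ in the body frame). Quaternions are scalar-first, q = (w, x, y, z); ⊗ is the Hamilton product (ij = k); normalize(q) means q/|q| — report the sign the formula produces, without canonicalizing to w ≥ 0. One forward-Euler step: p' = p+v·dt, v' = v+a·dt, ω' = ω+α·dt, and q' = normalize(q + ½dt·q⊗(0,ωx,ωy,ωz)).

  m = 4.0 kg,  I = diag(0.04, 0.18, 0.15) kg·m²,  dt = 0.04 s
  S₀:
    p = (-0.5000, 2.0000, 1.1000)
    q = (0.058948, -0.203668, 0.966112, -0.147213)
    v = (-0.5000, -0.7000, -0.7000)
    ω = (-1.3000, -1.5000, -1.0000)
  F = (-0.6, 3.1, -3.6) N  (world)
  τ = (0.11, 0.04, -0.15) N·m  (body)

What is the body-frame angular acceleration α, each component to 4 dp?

ω×(Iω) gyroscopic = (-0.0450, -0.1430, 0.2730)
(τ − ω×Iω)/I = (3.8750, 1.0167, -2.8200)

α = (3.8750, 1.0167, -2.8200)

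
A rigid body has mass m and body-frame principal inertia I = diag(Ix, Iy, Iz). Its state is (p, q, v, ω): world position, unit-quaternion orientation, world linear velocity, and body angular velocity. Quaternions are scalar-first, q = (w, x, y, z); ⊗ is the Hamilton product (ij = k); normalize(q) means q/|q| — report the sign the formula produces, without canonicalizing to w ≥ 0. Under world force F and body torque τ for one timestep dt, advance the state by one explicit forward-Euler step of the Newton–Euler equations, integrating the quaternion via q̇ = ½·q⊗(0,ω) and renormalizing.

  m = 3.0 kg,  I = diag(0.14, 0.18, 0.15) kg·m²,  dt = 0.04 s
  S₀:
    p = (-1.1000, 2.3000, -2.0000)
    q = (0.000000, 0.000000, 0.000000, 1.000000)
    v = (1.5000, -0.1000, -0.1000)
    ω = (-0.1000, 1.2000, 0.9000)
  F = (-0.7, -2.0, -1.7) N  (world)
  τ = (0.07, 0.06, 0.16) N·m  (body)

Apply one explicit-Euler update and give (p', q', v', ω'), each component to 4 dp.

p' = (-1.0400, 2.2960, -2.0040)
q' = (-0.0180, -0.0240, -0.0020, 0.9995)
v' = (1.4907, -0.1267, -0.1227)
ω' = (-0.0707, 1.2131, 0.9439)

precession coupling ω×(Iω) = (-0.0324, 0.0009, -0.0048)
angular accel α = (0.7314, 0.3283, 1.0987)
new body rate ω' = (-0.0707, 1.2131, 0.9439)
q⊗(0,ω) = (-0.9000000, -1.2000000, -0.1000000, 0.0000000)
q' = normalize(q + ½dt·q⊗(0,ω)) = (-0.0180, -0.0240, -0.0020, 0.9995)
a = (-0.2333, -0.6667, -0.5667)
p + v·dt = (-1.0400, 2.2960, -2.0040)
v + (F/m)dt = (1.4907, -0.1267, -0.1227)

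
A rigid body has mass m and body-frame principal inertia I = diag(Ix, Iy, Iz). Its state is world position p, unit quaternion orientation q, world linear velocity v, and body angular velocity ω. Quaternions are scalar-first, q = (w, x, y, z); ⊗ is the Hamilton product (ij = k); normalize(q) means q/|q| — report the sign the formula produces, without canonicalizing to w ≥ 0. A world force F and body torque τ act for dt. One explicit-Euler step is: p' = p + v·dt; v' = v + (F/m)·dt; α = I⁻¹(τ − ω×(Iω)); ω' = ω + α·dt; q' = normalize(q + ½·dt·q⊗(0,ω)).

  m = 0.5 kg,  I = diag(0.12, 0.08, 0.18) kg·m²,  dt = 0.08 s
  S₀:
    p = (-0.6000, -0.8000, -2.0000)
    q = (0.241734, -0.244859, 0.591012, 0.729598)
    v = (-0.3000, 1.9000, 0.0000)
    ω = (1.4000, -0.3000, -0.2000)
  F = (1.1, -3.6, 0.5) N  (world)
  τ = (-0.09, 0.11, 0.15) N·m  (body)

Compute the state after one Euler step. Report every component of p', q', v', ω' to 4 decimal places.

p' = (-0.6240, -0.6480, -2.0000)
q' = (0.2679, -0.2269, 0.6260, 0.6963)
v' = (-0.1240, 1.3240, 0.0800)
ω' = (1.3360, -0.2068, -0.1408)

a = F/m = (2.2000, -7.2000, 1.0000)
p + v·dt = (-0.6240, -0.6480, -2.0000)
v + (F/m)dt = (-0.1240, 1.3240, 0.0800)
gyro term ω×Iω = (0.0060, 0.0168, 0.0168)
(τ − ω×Iω)/I = (-0.8000, 1.1650, 0.7400)
new body rate ω' = (1.3360, -0.2068, -0.1408)
2q̇ = q⊗(0,ω) = (0.6660258, 0.4391046, 0.8999452, -0.8023059)
q' = normalize(q + ½dt·q⊗(0,ω)) = (0.2679, -0.2269, 0.6260, 0.6963)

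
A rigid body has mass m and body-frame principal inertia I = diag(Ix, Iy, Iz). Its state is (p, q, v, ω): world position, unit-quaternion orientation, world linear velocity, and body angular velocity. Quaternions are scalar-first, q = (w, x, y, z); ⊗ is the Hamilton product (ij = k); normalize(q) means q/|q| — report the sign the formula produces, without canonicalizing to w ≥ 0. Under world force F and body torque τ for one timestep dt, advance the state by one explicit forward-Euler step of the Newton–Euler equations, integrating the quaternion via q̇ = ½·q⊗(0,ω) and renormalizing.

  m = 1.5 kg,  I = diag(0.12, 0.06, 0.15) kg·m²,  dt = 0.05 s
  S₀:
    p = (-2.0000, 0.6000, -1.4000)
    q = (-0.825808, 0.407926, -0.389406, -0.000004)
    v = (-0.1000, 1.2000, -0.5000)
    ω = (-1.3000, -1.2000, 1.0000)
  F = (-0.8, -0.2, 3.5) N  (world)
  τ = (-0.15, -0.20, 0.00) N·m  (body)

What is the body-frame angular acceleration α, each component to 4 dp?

ω×(Iω) gyroscopic = (-0.1080, 0.0390, -0.0936)
angular accel α = (-0.3500, -3.9833, 0.6240)

α = (-0.3500, -3.9833, 0.6240)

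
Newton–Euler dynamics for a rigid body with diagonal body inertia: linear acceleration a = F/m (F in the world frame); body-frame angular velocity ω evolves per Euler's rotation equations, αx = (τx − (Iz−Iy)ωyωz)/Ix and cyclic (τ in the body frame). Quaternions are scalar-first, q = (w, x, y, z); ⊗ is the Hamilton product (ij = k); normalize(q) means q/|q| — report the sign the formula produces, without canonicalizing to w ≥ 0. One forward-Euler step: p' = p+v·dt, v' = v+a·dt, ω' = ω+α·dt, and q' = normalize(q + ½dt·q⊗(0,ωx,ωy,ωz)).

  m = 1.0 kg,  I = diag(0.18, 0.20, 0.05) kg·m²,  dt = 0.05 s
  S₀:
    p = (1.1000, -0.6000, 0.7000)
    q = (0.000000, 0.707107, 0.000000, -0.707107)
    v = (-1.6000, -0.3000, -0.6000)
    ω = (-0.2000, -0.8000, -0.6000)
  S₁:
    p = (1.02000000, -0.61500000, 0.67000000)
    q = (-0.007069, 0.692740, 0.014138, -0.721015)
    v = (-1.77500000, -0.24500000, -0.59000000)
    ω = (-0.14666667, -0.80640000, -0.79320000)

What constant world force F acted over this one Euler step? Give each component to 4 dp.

F = (-3.5000, 1.1000, 0.2000)

Δv = v₁−v₀ = (-0.17500000, 0.05500000, 0.01000000)
applied force F = (-3.5000, 1.1000, 0.2000)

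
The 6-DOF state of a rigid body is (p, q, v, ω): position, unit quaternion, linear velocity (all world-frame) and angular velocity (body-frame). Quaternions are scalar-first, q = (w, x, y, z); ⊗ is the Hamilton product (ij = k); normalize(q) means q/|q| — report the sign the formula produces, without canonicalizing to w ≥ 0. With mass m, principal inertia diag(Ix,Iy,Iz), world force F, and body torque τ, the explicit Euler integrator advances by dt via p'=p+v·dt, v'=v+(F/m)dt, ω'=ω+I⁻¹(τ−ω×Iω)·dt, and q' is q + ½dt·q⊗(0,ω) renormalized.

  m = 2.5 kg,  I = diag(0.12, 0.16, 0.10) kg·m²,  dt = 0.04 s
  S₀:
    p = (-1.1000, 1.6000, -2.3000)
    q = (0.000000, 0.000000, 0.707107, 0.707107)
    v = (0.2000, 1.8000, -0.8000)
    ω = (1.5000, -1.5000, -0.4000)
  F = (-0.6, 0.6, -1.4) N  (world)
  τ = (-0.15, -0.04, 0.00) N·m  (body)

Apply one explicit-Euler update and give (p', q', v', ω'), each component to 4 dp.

p' = (-1.0920, 1.6720, -2.3320)
q' = (0.0268, 0.0155, 0.7276, 0.6853)
v' = (0.1904, 1.8096, -0.8224)
ω' = (1.4620, -1.5070, -0.3640)

a = F/m = (-0.2400, 0.2400, -0.5600)
p' = p + v·dt = (-1.0920, 1.6720, -2.3320)
new velocity v' = (0.1904, 1.8096, -0.8224)
gyro term ω×Iω = (-0.0360, -0.0120, -0.0900)
α = I⁻¹(τ − ω×Iω) = (-0.9500, -0.1750, 0.9000)
ω + α·dt = (1.4620, -1.5070, -0.3640)
2q̇ = q⊗(0,ω) = (1.3435033, 0.7778177, 1.0606605, -1.0606605)
updated quaternion q' = (0.0268, 0.0155, 0.7276, 0.6853)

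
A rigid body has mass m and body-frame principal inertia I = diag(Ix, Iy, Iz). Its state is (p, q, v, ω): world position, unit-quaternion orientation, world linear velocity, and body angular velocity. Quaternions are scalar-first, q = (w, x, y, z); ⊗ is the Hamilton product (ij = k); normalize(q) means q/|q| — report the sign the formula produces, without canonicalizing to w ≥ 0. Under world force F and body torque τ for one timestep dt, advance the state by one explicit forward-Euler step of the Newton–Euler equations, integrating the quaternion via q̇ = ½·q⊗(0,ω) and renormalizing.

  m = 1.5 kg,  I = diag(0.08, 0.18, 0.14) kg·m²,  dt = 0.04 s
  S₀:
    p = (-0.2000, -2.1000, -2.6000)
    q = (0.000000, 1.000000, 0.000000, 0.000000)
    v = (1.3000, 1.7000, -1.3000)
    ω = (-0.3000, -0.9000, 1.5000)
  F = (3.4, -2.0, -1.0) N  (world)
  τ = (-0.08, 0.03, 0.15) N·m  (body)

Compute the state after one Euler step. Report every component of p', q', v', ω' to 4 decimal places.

p' = (-0.1480, -2.0320, -2.6520)
q' = (0.0060, 0.9994, -0.0300, -0.0180)
v' = (1.3907, 1.6467, -1.3267)
ω' = (-0.3670, -0.8993, 1.5351)

p + v·dt = (-0.1480, -2.0320, -2.6520)
new velocity v' = (1.3907, 1.6467, -1.3267)
angular accel α = (-1.6750, 0.0167, 0.8786)
new body rate ω' = (-0.3670, -0.8993, 1.5351)
q⊗(0,ω) = (0.3000000, 0.0000000, -1.5000000, -0.9000000)
q' = normalize(q + ½dt·q⊗(0,ω)) = (0.0060, 0.9994, -0.0300, -0.0180)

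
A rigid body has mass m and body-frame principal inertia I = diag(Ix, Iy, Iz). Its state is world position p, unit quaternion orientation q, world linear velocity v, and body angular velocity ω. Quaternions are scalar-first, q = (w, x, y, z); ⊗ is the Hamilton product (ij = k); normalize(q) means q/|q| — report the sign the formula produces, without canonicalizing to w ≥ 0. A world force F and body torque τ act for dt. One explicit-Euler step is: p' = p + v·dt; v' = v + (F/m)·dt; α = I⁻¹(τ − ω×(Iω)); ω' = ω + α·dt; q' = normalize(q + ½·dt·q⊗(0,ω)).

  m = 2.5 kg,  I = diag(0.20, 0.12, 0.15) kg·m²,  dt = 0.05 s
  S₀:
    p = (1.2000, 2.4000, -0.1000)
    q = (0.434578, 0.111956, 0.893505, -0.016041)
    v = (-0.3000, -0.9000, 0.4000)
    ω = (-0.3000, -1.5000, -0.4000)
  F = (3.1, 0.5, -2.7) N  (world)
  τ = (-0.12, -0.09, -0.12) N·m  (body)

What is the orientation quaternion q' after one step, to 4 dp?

q' = (0.4684, 0.0991, 0.8778, -0.0179)

2q̇ = q⊗(0,ω) = (1.3674279, -0.5118369, -0.6022723, -0.0737137)
updated quaternion q' = (0.4684, 0.0991, 0.8778, -0.0179)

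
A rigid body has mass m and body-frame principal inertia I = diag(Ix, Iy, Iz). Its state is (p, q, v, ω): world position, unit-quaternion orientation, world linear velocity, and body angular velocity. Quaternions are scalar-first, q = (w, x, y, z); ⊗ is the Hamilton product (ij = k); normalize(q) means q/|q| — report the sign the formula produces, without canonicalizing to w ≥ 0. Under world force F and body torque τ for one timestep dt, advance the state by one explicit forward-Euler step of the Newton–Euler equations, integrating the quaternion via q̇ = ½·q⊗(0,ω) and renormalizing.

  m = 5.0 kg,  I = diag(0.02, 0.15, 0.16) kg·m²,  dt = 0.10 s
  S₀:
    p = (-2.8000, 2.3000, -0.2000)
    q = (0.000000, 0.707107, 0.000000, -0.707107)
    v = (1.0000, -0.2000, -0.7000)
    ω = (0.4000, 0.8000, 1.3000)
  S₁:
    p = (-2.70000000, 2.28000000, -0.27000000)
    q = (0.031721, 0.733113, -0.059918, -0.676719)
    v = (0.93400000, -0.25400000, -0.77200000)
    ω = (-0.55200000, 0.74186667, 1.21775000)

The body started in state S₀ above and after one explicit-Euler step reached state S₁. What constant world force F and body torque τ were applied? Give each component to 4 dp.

Δω = ω₁−ω₀ = (-0.95200000, -0.05813333, -0.08225000)
I·α + gyro = (-0.1800, -0.1600, -0.0900)
v₁ − v₀ = (-0.06600000, -0.05400000, -0.07200000)
F = m·Δv/dt = (-3.3000, -2.7000, -3.6000)

F = (-3.3000, -2.7000, -3.6000)
τ = (-0.1800, -0.1600, -0.0900)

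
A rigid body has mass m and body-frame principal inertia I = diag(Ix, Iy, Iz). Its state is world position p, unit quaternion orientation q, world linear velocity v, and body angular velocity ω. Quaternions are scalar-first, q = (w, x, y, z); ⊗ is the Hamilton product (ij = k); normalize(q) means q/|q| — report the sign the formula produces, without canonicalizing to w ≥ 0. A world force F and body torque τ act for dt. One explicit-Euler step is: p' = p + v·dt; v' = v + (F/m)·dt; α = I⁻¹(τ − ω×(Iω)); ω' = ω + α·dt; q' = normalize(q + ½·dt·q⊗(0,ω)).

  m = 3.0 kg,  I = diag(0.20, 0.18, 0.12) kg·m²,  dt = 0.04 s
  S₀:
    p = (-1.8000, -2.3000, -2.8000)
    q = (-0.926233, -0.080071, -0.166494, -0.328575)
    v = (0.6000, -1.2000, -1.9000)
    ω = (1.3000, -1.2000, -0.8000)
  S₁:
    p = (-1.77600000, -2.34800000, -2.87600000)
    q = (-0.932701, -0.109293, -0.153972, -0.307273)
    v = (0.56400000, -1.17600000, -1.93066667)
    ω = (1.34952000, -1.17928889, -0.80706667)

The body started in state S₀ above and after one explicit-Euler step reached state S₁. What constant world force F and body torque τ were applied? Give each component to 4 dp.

F = (-2.7000, 1.8000, -2.3000)
τ = (0.1900, 0.0100, 0.0100)

v₁ − v₀ = (-0.03600000, 0.02400000, -0.03066667)
F = m·Δv/dt = (-2.7000, 1.8000, -2.3000)
ω₁ − ω₀ = (0.04952000, 0.02071111, -0.00706667)
ω₀×(Iω₀) = (-0.0576, -0.0832, 0.0312)
applied torque τ = (0.1900, 0.0100, 0.0100)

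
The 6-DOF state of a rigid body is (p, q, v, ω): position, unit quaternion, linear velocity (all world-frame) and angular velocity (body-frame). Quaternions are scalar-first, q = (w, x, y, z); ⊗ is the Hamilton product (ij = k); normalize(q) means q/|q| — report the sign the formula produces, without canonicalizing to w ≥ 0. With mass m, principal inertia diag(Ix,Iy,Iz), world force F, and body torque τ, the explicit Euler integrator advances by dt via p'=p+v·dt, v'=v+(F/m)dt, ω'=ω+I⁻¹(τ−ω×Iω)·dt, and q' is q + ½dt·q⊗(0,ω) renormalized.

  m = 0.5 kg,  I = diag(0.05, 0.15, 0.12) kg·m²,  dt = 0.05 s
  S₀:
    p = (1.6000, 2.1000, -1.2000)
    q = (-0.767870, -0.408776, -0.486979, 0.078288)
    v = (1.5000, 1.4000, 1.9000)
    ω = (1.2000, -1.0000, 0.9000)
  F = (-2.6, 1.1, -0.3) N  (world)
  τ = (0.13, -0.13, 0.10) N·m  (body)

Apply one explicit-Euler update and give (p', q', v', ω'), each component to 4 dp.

p' = (1.6750, 2.1700, -1.1050)
q' = (-0.7688, -0.4404, -0.4558, 0.0858)
v' = (1.2400, 1.5100, 1.8700)
ω' = (1.3030, -1.0181, 0.9917)

precession coupling ω×(Iω) = (0.0270, -0.0756, -0.1200)
angular accel α = (2.0600, -0.3627, 1.8333)
ω' = ω + α·dt = (1.3030, -1.0181, 0.9917)
q⊗(0,ω) = (-0.0669070, -1.2814371, 1.2297140, 0.3020678)
q' = normalize(q + ½dt·q⊗(0,ω)) = (-0.7688, -0.4404, -0.4558, 0.0858)
p + v·dt = (1.6750, 2.1700, -1.1050)
v + (F/m)dt = (1.2400, 1.5100, 1.8700)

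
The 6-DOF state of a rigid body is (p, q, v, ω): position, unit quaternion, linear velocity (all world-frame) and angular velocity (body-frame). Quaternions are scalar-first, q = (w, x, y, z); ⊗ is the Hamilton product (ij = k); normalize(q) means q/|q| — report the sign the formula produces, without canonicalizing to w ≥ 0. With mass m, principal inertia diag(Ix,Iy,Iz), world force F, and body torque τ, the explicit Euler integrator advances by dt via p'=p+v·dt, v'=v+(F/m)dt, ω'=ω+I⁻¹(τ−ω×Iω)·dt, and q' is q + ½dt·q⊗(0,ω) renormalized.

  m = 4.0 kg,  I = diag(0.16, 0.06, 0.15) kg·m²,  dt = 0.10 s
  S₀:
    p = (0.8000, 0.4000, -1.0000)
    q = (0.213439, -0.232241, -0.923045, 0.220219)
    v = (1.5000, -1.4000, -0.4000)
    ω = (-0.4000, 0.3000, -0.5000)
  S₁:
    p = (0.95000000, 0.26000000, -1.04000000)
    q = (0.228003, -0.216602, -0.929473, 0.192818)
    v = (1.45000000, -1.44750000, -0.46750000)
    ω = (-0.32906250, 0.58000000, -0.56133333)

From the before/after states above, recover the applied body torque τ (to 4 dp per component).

rate change Δω = (0.07093750, 0.28000000, -0.06133333)
τ = I·(Δω/dt) + ω₀×(Iω₀) = (0.1000, 0.1700, -0.0800)

τ = (0.1000, 0.1700, -0.0800)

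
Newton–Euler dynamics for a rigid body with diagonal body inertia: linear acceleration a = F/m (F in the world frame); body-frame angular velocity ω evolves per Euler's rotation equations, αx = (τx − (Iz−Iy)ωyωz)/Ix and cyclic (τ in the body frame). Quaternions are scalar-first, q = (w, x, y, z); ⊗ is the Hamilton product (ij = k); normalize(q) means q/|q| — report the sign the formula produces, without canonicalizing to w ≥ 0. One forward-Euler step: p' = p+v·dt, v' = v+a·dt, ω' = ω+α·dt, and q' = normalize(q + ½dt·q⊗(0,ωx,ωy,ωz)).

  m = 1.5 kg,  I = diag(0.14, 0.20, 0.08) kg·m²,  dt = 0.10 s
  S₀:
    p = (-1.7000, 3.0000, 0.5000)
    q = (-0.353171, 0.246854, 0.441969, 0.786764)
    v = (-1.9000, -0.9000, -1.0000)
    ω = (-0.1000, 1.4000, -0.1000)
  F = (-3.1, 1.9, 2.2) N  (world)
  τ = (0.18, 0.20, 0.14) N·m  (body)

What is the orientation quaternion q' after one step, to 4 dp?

q⊗(0,ω) = (-0.5153948, -1.1103494, -0.5484304, 0.4251096)
updated quaternion q' = (-0.3780, 0.1909, 0.4135, 0.8060)

q' = (-0.3780, 0.1909, 0.4135, 0.8060)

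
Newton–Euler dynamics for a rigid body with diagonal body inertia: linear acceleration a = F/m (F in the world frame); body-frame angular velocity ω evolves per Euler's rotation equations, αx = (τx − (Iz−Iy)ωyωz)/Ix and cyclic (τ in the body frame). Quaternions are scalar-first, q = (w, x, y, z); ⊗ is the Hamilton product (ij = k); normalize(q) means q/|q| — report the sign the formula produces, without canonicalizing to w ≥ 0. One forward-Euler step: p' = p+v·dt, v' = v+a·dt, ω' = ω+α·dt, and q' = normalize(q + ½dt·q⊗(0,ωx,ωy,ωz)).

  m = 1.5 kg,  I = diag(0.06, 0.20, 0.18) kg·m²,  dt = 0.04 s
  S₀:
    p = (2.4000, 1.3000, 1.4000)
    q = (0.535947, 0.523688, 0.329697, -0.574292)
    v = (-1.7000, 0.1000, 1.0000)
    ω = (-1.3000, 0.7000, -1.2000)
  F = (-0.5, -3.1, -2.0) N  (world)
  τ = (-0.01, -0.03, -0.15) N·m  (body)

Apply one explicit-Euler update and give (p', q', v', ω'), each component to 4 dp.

a = (-0.3333, -2.0667, -1.3333)
new position p' = (2.3320, 1.3040, 1.4400)
new velocity v' = (-1.7133, 0.0173, 0.9467)
gyro term ω×Iω = (0.0168, -0.1872, -0.1274)
angular accel α = (-0.4467, 0.7860, -0.1256)
ω + α·dt = (-1.3179, 0.7314, -1.2050)
Hamilton product q⊗(0,ω) = (-0.2391439, -0.6903631, 1.7501681, 0.1520513)
updated quaternion q' = (0.5308, 0.5095, 0.3644, -0.5708)

p' = (2.3320, 1.3040, 1.4400)
q' = (0.5308, 0.5095, 0.3644, -0.5708)
v' = (-1.7133, 0.0173, 0.9467)
ω' = (-1.3179, 0.7314, -1.2050)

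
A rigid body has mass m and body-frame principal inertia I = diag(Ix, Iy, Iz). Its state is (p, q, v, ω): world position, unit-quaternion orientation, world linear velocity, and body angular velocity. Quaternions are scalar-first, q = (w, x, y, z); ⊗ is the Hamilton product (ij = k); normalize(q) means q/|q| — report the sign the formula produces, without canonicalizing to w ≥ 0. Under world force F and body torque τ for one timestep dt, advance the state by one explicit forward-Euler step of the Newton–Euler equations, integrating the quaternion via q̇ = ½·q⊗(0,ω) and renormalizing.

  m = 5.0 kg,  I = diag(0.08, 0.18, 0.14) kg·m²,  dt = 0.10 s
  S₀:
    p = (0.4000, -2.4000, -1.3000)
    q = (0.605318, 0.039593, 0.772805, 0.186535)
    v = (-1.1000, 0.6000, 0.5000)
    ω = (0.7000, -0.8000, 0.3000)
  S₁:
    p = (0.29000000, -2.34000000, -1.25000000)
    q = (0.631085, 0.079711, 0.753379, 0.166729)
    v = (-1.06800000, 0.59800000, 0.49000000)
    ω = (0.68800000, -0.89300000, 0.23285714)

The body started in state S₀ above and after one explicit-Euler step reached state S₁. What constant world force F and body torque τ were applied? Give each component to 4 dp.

Δv = v₁−v₀ = (0.03200000, -0.00200000, -0.01000000)
applied force F = (1.6000, -0.1000, -0.5000)
ω₁ − ω₀ = (-0.01200000, -0.09300000, -0.06714286)
τ = I·(Δω/dt) + ω₀×(Iω₀) = (0.0000, -0.1800, -0.1500)

F = (1.6000, -0.1000, -0.5000)
τ = (0.0000, -0.1800, -0.1500)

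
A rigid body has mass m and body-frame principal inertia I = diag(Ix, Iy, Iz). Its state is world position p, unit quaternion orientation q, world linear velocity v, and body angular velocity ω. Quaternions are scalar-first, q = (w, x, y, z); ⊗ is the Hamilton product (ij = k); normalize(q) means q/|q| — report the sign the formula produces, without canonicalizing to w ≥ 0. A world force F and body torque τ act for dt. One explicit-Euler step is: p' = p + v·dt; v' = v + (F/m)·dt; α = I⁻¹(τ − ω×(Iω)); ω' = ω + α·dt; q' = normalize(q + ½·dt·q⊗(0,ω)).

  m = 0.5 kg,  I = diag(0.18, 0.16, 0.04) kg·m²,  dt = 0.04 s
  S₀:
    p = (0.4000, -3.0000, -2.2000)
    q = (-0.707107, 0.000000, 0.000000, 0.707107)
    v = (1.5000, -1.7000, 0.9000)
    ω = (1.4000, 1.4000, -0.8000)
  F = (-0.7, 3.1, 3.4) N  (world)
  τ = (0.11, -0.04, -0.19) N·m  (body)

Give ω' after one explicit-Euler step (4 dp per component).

ω' = (1.3946, 1.4292, -0.9508)

(τ − ω×Iω)/I = (-0.1356, 0.7300, -3.7700)
new body rate ω' = (1.3946, 1.4292, -0.9508)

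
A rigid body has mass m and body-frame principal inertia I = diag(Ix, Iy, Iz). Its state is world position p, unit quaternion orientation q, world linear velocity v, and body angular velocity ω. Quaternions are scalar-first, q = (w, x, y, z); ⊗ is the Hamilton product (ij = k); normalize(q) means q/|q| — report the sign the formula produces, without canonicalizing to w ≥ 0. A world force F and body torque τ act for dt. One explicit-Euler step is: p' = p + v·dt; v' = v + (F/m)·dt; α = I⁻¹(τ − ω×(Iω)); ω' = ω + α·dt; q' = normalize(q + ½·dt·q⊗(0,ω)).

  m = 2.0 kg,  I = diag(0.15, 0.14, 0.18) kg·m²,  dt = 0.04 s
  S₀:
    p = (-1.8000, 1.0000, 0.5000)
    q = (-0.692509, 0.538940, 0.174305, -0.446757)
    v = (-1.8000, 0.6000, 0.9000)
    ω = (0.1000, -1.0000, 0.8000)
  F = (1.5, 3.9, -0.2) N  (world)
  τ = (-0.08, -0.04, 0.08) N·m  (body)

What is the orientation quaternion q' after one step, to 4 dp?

Hamilton product q⊗(0,ω) = (0.4778166, -0.3765639, 0.2166813, -1.1103777)
updated quaternion q' = (-0.6827, 0.5312, 0.1786, -0.4688)

q' = (-0.6827, 0.5312, 0.1786, -0.4688)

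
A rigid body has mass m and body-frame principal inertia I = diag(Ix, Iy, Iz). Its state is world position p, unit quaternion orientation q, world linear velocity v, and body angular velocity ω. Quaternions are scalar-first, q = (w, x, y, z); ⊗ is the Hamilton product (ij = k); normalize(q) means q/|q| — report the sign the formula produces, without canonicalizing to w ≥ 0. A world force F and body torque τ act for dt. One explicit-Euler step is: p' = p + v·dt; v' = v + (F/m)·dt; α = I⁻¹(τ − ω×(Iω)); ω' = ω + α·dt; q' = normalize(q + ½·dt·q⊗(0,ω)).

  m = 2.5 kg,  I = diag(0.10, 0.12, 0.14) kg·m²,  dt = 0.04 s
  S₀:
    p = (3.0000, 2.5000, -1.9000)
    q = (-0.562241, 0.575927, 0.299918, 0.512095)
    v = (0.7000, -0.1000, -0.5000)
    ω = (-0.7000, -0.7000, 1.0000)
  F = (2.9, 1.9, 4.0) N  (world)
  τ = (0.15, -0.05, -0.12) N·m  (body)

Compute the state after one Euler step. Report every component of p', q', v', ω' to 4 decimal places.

p' = (3.0280, 2.4960, -1.9200)
q' = (-0.5600, 0.5967, 0.2890, 0.4968)
v' = (0.7464, -0.0696, -0.4360)
ω' = (-0.6344, -0.7260, 0.9629)

new position p' = (3.0280, 2.4960, -1.9200)
v' = v + a·dt = (0.7464, -0.0696, -0.4360)
gyro term ω×Iω = (-0.0140, 0.0280, 0.0098)
α = I⁻¹(τ − ω×Iω) = (1.6400, -0.6500, -0.9271)
ω + α·dt = (-0.6344, -0.7260, 0.9629)
2q̇ = q⊗(0,ω) = (0.1009965, 1.0519532, -0.5408248, -0.7554473)
q + ½dt·q⊗(0,ω), renormalized = (-0.5600, 0.5967, 0.2890, 0.4968)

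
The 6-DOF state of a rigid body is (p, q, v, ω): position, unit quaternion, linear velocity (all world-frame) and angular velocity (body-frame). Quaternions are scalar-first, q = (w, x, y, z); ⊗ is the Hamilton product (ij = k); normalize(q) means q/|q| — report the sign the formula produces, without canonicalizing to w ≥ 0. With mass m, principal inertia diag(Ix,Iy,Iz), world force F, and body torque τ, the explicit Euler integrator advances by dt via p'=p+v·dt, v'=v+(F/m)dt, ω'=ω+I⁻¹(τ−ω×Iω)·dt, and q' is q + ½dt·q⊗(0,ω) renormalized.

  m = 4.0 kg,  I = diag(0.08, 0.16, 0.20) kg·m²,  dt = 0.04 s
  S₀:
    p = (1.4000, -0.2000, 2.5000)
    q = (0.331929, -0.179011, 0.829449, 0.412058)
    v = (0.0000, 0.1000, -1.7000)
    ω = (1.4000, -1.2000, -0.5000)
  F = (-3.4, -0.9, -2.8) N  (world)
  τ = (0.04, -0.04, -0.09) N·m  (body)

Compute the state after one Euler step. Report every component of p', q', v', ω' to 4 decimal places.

p' = (1.4000, -0.1960, 2.4320)
q' = (0.3607, -0.1680, 0.8306, 0.3895)
v' = (-0.0340, 0.0910, -1.7280)
ω' = (1.4080, -1.2310, -0.4911)

precession coupling ω×(Iω) = (0.0240, 0.0840, -0.1344)
(τ − ω×Iω)/I = (0.2000, -0.7750, 0.2220)
ω + α·dt = (1.4080, -1.2310, -0.4911)
Hamilton product q⊗(0,ω) = (1.4519832, 0.5444457, 0.0890609, -1.1123799)
q + ½dt·q⊗(0,ω), renormalized = (0.3607, -0.1680, 0.8306, 0.3895)
a = (-0.8500, -0.2250, -0.7000)
p + v·dt = (1.4000, -0.1960, 2.4320)
v' = v + a·dt = (-0.0340, 0.0910, -1.7280)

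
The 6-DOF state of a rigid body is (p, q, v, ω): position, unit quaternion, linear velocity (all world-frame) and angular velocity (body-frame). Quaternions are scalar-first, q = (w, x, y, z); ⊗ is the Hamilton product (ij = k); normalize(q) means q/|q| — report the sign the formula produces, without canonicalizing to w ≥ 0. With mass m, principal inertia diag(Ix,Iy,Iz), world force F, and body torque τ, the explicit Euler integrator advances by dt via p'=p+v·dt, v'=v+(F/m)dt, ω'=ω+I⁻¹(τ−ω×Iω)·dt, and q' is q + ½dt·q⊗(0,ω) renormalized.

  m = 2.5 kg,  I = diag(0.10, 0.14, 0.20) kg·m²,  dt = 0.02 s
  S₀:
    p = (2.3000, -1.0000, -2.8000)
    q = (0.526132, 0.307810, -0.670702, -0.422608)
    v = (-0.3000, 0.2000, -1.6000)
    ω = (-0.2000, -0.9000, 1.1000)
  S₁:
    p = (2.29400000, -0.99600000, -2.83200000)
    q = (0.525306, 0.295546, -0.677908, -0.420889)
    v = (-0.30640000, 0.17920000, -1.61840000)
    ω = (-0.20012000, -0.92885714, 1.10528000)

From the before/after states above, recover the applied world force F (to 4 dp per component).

F = (-0.8000, -2.6000, -2.3000)

velocity change Δv = (-0.00640000, -0.02080000, -0.01840000)
m·(v₁−v₀)/dt = (-0.8000, -2.6000, -2.3000)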